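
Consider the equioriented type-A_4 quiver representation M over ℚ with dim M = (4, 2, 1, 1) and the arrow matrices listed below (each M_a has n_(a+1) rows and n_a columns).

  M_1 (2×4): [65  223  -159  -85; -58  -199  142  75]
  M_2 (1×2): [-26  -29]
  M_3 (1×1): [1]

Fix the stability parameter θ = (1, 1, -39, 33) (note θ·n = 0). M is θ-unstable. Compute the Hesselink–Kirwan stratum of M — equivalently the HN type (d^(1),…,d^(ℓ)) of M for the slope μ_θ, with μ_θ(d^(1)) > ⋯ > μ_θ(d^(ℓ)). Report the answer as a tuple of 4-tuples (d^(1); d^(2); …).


Barcode: M ≅ I[1,1]^2, I[1,2], I[1,4]. HN layers by μ_θ (3 steps, strictly decreasing):
  μ^(1)=33; μ^(2)=1; μ^(3)=-37/3

((0, 0, 0, 1); (3, 1, 0, 0); (1, 1, 1, 0))


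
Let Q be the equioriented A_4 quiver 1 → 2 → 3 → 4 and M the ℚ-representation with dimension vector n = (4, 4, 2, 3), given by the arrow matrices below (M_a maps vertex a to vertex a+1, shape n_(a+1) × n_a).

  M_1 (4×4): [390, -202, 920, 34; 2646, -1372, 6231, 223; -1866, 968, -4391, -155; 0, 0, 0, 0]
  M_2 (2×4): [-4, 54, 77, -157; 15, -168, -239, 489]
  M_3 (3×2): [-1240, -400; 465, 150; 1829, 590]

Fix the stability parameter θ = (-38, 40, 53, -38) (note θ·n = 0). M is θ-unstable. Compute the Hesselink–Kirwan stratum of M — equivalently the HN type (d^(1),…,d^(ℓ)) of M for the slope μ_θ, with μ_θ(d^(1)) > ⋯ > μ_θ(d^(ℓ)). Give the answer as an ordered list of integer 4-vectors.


Via rank(M_{q-1}∘⋯∘M_p): M ≅ I[1,1]^2, I[1,3], I[1,4], I[2,2]^2, I[4,4]^2.
μ_θ-semistable layers: μ^(1)=53; μ^(2)=40; μ^(3)=55/3; μ^(4)=-38

((0, 0, 1, 0); (0, 3, 0, 0); (0, 1, 1, 1); (4, 0, 0, 2))


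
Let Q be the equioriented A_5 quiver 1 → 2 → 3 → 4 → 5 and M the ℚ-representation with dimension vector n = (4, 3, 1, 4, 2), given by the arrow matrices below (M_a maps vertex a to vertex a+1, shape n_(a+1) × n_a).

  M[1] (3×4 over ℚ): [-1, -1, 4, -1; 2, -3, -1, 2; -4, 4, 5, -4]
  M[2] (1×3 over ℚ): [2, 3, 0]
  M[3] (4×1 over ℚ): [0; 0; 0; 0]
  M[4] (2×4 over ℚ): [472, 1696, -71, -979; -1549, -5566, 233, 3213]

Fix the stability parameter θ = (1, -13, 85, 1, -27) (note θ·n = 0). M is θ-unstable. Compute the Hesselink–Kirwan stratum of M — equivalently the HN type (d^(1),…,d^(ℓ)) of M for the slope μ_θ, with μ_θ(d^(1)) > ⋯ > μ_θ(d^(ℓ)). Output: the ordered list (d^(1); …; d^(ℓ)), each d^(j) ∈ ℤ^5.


Via rank(M_{q-1}∘⋯∘M_p): M ≅ I[1,1], I[1,2]^2, I[1,3], I[4,4]^2, I[4,5]^2.
μ_θ-semistable layers: μ^(1)=85; μ^(2)=1; μ^(3)=-6; μ^(4)=-13

((0, 0, 1, 0, 0); (1, 0, 0, 2, 0); (3, 3, 0, 0, 0); (0, 0, 0, 2, 2))


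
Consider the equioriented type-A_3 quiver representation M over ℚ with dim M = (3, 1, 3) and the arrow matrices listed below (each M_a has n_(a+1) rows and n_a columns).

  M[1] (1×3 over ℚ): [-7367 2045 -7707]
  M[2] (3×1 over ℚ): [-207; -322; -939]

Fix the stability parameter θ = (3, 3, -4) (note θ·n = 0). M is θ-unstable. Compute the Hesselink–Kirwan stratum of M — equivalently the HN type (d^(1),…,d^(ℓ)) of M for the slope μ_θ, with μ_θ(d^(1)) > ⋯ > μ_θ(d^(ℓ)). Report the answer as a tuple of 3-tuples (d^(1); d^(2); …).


Interval decomposition of M: I[1,1]^2, I[1,3], I[3,3]^2.
HN type (ℓ=3): μ^(1)=3; μ^(2)=2/3; μ^(3)=-4

((2, 0, 0); (1, 1, 1); (0, 0, 2))


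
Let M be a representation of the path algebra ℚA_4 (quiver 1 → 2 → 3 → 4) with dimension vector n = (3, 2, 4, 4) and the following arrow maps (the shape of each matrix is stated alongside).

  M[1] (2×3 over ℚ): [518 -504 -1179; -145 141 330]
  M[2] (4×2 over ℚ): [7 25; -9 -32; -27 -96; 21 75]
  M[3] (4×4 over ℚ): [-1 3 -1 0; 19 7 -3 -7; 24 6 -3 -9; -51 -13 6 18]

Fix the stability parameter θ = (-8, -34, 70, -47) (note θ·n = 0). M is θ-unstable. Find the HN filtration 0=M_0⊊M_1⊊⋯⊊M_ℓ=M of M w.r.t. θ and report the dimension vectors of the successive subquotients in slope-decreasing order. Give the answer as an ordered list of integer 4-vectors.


Interval decomposition of M: I[1,1], I[1,4]^2, I[3,3], I[3,4], I[4,4].
HN type (ℓ=5): μ^(1)=70; μ^(2)=23/2; μ^(3)=-8; μ^(4)=-21; μ^(5)=-47

((0, 0, 1, 0); (0, 0, 3, 3); (1, 0, 0, 0); (2, 2, 0, 0); (0, 0, 0, 1))


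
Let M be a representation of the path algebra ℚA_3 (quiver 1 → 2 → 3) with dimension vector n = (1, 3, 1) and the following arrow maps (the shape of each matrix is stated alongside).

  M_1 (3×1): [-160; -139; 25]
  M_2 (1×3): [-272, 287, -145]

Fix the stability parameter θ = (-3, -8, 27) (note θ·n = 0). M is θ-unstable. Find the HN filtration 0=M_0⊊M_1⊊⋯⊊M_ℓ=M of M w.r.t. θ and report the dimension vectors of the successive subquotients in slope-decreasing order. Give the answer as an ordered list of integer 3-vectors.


Interval decomposition of M: I[1,3], I[2,2]^2.
HN type (ℓ=3): μ^(1)=27; μ^(2)=-11/2; μ^(3)=-8

((0, 0, 1); (1, 1, 0); (0, 2, 0))


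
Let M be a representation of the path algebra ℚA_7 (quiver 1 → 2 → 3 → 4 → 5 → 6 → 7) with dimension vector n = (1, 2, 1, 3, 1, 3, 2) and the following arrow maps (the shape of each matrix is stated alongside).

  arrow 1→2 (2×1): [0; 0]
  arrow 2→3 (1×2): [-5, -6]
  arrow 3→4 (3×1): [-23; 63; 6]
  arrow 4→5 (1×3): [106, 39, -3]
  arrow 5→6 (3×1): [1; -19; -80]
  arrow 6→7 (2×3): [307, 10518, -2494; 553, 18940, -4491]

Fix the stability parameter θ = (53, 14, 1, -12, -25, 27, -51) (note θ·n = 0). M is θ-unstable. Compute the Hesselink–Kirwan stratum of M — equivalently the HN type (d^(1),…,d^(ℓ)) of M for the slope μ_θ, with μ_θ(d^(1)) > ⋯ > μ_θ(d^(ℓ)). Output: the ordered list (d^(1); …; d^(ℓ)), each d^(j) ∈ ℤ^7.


Interval decomposition of M: I[1,1], I[2,2], I[2,7], I[4,4]^2, I[6,6], I[6,7].
HN type (ℓ=5): μ^(1)=53; μ^(2)=27; μ^(3)=14; μ^(4)=-23/3; μ^(5)=-12

((1, 0, 0, 0, 0, 0, 0); (0, 0, 0, 0, 0, 1, 0); (0, 1, 0, 0, 0, 0, 0); (0, 1, 1, 1, 1, 1, 1); (0, 0, 0, 2, 0, 1, 1))


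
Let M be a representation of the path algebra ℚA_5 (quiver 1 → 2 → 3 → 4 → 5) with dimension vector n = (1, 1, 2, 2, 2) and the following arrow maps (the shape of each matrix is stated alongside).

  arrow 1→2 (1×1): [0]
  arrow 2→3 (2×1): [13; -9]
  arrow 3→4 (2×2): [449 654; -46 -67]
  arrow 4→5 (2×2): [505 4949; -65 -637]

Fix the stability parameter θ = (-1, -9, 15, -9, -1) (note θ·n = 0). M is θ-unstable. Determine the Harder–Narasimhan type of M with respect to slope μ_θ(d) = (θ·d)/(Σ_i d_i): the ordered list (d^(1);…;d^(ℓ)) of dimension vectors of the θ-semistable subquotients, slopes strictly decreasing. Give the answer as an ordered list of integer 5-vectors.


Via rank(M_{q-1}∘⋯∘M_p): M ≅ I[1,1], I[2,4], I[3,5], I[5,5].
μ_θ-semistable layers: μ^(1)=3; μ^(2)=5/3; μ^(3)=-1; μ^(4)=-9

((0, 0, 1, 1, 0); (0, 0, 1, 1, 1); (1, 0, 0, 0, 1); (0, 1, 0, 0, 0))


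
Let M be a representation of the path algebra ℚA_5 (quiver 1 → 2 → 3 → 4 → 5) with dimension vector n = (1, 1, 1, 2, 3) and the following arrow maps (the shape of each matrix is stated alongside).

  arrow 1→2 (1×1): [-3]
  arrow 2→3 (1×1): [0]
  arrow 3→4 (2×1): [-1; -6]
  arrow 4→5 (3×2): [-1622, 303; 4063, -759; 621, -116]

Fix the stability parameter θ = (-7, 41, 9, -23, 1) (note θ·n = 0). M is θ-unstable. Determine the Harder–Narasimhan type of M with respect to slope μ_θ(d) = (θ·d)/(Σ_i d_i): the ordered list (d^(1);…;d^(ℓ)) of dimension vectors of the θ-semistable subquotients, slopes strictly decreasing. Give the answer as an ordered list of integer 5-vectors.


Via rank(M_{q-1}∘⋯∘M_p): M ≅ I[1,2], I[3,5], I[4,5], I[5,5].
μ_θ-semistable layers: μ^(1)=41; μ^(2)=1; μ^(3)=-7; μ^(4)=-23

((0, 1, 0, 0, 0); (0, 0, 0, 0, 3); (1, 0, 1, 1, 0); (0, 0, 0, 1, 0))


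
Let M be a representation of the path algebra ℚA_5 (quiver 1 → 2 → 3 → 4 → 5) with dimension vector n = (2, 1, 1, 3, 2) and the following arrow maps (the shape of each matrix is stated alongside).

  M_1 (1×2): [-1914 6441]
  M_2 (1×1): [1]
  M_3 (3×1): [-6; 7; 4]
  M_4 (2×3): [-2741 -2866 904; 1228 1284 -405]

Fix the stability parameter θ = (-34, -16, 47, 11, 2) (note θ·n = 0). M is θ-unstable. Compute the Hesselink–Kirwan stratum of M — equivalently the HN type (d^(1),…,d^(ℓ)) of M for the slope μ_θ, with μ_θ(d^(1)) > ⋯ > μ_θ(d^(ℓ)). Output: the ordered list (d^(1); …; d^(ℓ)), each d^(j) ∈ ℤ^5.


Via rank(M_{q-1}∘⋯∘M_p): M ≅ I[1,1], I[1,4], I[4,5]^2.
μ_θ-semistable layers: μ^(1)=29; μ^(2)=13/2; μ^(3)=-16; μ^(4)=-34

((0, 0, 1, 1, 0); (0, 0, 0, 2, 2); (0, 1, 0, 0, 0); (2, 0, 0, 0, 0))


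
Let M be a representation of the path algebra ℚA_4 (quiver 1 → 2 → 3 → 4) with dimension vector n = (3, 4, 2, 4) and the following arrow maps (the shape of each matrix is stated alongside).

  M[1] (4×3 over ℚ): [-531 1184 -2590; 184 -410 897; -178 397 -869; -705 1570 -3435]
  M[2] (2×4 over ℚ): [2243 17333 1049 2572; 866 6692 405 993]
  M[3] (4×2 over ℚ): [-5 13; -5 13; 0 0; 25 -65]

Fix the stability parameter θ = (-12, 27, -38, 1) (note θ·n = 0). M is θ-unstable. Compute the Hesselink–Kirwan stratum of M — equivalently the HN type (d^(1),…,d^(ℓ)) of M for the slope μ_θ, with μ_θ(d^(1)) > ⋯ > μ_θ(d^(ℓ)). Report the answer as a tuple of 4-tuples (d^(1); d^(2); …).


Via rank(M_{q-1}∘⋯∘M_p): M ≅ I[1,2], I[1,3], I[1,4], I[2,2], I[4,4]^3.
μ_θ-semistable layers: μ^(1)=27; μ^(2)=1; μ^(3)=-11/2; μ^(4)=-12

((0, 2, 0, 0); (0, 0, 0, 4); (0, 2, 2, 0); (3, 0, 0, 0))


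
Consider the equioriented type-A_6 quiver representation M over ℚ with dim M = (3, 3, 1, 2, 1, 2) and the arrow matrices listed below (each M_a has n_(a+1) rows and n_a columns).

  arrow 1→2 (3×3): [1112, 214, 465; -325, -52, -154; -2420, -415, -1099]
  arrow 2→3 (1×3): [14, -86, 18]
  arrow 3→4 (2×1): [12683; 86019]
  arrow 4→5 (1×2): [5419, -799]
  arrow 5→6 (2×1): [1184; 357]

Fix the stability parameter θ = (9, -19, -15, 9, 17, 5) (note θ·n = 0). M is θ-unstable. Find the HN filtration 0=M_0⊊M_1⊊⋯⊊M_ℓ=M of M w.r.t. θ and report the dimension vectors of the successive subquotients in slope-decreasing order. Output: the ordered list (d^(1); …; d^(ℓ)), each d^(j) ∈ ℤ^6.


Barcode: M ≅ I[1,2]^2, I[1,6], I[4,4], I[6,6]. HN layers by μ_θ (5 steps, strictly decreasing):
  μ^(1)=11; μ^(2)=9; μ^(3)=5; μ^(4)=-5; μ^(5)=-25/3

((0, 0, 0, 0, 1, 1); (0, 0, 0, 2, 0, 0); (0, 0, 0, 0, 0, 1); (2, 2, 0, 0, 0, 0); (1, 1, 1, 0, 0, 0))


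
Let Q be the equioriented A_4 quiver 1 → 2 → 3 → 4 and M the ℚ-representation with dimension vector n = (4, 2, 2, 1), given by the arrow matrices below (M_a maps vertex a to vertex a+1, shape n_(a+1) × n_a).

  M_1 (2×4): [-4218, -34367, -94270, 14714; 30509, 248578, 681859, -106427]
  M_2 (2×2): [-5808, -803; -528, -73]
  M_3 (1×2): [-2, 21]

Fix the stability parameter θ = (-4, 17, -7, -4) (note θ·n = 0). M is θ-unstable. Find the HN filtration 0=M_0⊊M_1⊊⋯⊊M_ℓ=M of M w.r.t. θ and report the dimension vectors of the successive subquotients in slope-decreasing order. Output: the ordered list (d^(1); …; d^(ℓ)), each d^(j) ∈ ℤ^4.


Barcode: M ≅ I[1,1]^2, I[1,2], I[1,4], I[3,3]. HN layers by μ_θ (4 steps, strictly decreasing):
  μ^(1)=17; μ^(2)=2; μ^(3)=-4; μ^(4)=-7

((0, 1, 0, 0); (0, 1, 1, 1); (4, 0, 0, 0); (0, 0, 1, 0))


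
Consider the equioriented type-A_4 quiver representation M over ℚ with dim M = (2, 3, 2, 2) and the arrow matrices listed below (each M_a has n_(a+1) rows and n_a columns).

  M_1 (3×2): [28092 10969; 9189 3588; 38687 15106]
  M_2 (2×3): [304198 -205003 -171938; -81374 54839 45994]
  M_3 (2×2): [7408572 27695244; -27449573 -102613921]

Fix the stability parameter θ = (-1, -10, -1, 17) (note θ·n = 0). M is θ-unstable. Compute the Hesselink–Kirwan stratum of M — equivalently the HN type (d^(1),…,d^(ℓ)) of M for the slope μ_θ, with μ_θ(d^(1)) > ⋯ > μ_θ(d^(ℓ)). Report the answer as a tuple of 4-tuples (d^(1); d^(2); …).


Via rank(M_{q-1}∘⋯∘M_p): M ≅ I[1,2], I[1,3], I[2,2], I[3,4], I[4,4].
μ_θ-semistable layers: μ^(1)=17; μ^(2)=-1; μ^(3)=-11/2; μ^(4)=-10

((0, 0, 0, 2); (0, 0, 2, 0); (2, 2, 0, 0); (0, 1, 0, 0))


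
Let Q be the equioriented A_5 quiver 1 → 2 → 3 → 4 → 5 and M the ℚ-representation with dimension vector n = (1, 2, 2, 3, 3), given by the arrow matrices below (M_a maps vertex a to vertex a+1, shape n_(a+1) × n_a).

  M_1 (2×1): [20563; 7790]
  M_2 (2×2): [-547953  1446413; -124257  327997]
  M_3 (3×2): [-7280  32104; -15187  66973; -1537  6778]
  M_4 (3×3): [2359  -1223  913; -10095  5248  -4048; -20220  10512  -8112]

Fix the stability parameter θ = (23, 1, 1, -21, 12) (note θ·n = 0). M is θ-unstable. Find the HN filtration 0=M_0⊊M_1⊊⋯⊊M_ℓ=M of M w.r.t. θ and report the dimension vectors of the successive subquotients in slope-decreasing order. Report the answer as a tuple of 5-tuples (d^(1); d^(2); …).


Interval decomposition of M: I[1,5], I[2,2], I[3,4], I[4,5], I[5,5].
HN type (ℓ=4): μ^(1)=12; μ^(2)=1; μ^(3)=-10; μ^(4)=-21

((0, 0, 0, 0, 3); (1, 2, 1, 1, 0); (0, 0, 1, 1, 0); (0, 0, 0, 1, 0))


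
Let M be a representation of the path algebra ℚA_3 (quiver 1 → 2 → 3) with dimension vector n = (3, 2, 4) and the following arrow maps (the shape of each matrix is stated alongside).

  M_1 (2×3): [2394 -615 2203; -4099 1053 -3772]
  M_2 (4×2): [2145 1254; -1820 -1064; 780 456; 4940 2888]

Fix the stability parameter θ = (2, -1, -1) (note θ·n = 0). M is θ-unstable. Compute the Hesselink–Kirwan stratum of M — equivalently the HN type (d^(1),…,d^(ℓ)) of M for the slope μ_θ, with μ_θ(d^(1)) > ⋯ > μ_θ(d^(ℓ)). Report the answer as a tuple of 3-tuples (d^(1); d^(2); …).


Barcode: M ≅ I[1,1], I[1,2], I[1,3], I[3,3]^3. HN layers by μ_θ (4 steps, strictly decreasing):
  μ^(1)=2; μ^(2)=1/2; μ^(3)=0; μ^(4)=-1

((1, 0, 0); (1, 1, 0); (1, 1, 1); (0, 0, 3))


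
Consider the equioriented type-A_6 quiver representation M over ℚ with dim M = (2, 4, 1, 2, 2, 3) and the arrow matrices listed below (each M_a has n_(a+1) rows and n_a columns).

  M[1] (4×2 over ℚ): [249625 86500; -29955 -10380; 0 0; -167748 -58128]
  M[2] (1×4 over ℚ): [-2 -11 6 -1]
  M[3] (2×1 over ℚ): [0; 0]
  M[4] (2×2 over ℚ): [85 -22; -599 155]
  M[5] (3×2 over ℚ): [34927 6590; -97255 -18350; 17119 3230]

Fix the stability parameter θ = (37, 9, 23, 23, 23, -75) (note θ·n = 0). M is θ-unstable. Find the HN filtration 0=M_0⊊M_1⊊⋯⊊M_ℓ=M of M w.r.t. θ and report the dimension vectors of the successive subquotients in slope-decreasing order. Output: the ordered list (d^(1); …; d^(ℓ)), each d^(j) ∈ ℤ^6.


Barcode: M ≅ I[1,1], I[1,3], I[2,2]^3, I[4,5], I[4,6], I[6,6]^2. HN layers by μ_θ (5 steps, strictly decreasing):
  μ^(1)=37; μ^(2)=23; μ^(3)=9; μ^(4)=-29/3; μ^(5)=-75

((1, 0, 0, 0, 0, 0); (1, 1, 1, 1, 1, 0); (0, 3, 0, 0, 0, 0); (0, 0, 0, 1, 1, 1); (0, 0, 0, 0, 0, 2))


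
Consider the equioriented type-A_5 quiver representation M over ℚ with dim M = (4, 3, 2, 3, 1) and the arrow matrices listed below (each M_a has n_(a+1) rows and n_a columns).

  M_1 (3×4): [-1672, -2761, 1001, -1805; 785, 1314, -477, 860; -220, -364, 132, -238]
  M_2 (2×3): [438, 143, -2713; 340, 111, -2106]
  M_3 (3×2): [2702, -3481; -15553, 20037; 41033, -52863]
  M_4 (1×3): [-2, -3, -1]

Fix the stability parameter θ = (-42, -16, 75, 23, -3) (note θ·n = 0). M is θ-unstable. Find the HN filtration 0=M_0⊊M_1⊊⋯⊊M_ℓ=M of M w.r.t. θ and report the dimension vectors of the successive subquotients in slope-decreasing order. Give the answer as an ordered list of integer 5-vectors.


Barcode: M ≅ I[1,1], I[1,2], I[1,4], I[1,5], I[4,4]. HN layers by μ_θ (5 steps, strictly decreasing):
  μ^(1)=49; μ^(2)=95/3; μ^(3)=23; μ^(4)=-16; μ^(5)=-42

((0, 0, 1, 1, 0); (0, 0, 1, 1, 1); (0, 0, 0, 1, 0); (0, 3, 0, 0, 0); (4, 0, 0, 0, 0))


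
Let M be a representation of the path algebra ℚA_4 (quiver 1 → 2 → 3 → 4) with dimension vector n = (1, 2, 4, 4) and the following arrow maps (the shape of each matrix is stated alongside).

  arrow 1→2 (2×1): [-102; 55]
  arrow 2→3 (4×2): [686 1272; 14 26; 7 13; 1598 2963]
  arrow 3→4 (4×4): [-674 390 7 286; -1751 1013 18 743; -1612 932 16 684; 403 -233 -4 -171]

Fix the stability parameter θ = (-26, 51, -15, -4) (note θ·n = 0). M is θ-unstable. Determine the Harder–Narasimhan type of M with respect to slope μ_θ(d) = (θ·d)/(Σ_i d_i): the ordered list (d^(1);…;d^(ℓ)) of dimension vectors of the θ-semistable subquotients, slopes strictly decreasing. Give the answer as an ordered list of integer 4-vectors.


Via rank(M_{q-1}∘⋯∘M_p): M ≅ I[1,4], I[2,4], I[3,3]^2, I[4,4]^2.
μ_θ-semistable layers: μ^(1)=32/3; μ^(2)=-4; μ^(3)=-15; μ^(4)=-26

((0, 2, 2, 2); (0, 0, 0, 2); (0, 0, 2, 0); (1, 0, 0, 0))


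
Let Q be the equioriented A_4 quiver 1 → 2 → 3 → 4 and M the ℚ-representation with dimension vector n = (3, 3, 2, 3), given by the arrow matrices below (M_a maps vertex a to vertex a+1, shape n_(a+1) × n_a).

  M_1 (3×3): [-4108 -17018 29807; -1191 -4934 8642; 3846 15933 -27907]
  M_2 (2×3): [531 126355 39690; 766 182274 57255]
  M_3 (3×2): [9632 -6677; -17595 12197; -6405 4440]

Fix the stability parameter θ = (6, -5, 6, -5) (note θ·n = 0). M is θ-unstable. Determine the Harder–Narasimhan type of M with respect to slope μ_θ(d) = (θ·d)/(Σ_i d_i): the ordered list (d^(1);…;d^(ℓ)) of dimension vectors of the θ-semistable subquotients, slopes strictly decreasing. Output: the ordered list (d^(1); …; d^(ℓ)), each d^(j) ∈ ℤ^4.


Via rank(M_{q-1}∘⋯∘M_p): M ≅ I[1,2], I[1,4]^2, I[4,4].
μ_θ-semistable layers: μ^(1)=1/2; μ^(2)=-5

((3, 3, 2, 2); (0, 0, 0, 1))


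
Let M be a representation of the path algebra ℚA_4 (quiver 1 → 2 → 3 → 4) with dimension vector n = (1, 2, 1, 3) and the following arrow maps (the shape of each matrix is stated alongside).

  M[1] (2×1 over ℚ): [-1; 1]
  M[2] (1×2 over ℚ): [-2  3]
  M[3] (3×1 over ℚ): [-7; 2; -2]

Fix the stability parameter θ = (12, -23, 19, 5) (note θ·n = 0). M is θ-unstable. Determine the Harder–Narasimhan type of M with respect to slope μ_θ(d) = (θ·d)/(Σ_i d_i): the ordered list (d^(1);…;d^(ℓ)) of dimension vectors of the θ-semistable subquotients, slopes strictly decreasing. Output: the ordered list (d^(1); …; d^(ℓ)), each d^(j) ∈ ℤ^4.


Barcode: M ≅ I[1,4], I[2,2], I[4,4]^2. HN layers by μ_θ (4 steps, strictly decreasing):
  μ^(1)=12; μ^(2)=5; μ^(3)=-11/2; μ^(4)=-23

((0, 0, 1, 1); (0, 0, 0, 2); (1, 1, 0, 0); (0, 1, 0, 0))


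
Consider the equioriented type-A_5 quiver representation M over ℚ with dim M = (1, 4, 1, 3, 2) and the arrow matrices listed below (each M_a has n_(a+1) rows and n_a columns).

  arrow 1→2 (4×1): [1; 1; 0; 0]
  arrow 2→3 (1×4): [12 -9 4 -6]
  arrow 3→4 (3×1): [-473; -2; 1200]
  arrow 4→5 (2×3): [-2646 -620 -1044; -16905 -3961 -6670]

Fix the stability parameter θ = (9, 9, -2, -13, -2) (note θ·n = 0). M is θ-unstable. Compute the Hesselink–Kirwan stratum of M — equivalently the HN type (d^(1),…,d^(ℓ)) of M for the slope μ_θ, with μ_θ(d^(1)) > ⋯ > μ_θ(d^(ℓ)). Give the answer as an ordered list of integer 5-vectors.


Interval decomposition of M: I[1,5], I[2,2]^3, I[4,4], I[4,5].
HN type (ℓ=4): μ^(1)=9; μ^(2)=1/5; μ^(3)=-2; μ^(4)=-13

((0, 3, 0, 0, 0); (1, 1, 1, 1, 1); (0, 0, 0, 0, 1); (0, 0, 0, 2, 0))


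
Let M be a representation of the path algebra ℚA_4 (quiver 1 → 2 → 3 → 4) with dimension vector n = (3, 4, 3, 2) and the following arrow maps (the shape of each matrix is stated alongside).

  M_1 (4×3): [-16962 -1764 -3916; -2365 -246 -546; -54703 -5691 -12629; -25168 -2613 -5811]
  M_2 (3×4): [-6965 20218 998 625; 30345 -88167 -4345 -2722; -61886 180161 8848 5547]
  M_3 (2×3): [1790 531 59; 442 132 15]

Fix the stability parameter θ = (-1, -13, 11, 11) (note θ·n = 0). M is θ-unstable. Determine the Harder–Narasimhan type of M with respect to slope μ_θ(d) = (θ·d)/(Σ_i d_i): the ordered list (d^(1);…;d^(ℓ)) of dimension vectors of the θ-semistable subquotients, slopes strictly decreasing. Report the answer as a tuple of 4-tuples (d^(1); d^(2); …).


Barcode: M ≅ I[1,1], I[1,4]^2, I[2,2], I[2,3]. HN layers by μ_θ (4 steps, strictly decreasing):
  μ^(1)=11; μ^(2)=-1; μ^(3)=-7; μ^(4)=-13

((0, 0, 3, 2); (1, 0, 0, 0); (2, 2, 0, 0); (0, 2, 0, 0))


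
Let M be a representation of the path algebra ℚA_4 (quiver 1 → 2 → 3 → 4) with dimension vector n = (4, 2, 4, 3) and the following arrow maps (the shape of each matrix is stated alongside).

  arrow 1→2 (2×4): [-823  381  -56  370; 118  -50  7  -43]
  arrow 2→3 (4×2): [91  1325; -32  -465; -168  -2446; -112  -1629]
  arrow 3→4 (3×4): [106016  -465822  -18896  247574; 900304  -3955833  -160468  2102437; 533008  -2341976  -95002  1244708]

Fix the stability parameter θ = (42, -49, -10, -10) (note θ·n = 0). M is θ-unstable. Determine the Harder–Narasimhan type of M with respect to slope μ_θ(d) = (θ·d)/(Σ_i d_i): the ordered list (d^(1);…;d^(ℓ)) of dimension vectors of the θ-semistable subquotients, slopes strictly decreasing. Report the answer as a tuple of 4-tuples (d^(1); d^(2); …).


Via rank(M_{q-1}∘⋯∘M_p): M ≅ I[1,1]^2, I[1,3]^2, I[3,4]^2, I[4,4].
μ_θ-semistable layers: μ^(1)=42; μ^(2)=-17/3; μ^(3)=-10

((2, 0, 0, 0); (2, 2, 2, 0); (0, 0, 2, 3))


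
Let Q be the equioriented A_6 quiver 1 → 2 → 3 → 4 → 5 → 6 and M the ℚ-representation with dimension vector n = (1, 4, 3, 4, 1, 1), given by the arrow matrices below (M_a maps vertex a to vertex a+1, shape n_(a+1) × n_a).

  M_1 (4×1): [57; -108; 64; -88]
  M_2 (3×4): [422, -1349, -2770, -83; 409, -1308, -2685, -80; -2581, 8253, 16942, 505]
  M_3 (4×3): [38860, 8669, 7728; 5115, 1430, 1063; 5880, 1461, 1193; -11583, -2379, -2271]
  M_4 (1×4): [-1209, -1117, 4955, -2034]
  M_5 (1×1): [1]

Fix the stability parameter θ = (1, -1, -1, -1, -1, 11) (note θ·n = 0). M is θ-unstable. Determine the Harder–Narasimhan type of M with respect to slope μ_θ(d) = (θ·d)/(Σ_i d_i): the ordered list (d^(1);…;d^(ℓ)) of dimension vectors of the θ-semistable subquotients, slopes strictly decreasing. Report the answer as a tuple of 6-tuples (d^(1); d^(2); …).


Barcode: M ≅ I[1,6], I[2,2], I[2,4]^2, I[4,4]. HN layers by μ_θ (3 steps, strictly decreasing):
  μ^(1)=11; μ^(2)=-3/5; μ^(3)=-1

((0, 0, 0, 0, 0, 1); (1, 1, 1, 1, 1, 0); (0, 3, 2, 3, 0, 0))


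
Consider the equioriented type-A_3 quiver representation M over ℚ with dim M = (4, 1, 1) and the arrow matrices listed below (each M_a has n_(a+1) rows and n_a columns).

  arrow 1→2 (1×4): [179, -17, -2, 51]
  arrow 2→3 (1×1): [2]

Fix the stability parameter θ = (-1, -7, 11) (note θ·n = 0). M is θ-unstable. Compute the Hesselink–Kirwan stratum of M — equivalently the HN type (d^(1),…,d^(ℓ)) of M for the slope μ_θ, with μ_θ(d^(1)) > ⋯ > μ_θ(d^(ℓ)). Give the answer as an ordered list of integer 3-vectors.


Barcode: M ≅ I[1,1]^3, I[1,3]. HN layers by μ_θ (3 steps, strictly decreasing):
  μ^(1)=11; μ^(2)=-1; μ^(3)=-4

((0, 0, 1); (3, 0, 0); (1, 1, 0))


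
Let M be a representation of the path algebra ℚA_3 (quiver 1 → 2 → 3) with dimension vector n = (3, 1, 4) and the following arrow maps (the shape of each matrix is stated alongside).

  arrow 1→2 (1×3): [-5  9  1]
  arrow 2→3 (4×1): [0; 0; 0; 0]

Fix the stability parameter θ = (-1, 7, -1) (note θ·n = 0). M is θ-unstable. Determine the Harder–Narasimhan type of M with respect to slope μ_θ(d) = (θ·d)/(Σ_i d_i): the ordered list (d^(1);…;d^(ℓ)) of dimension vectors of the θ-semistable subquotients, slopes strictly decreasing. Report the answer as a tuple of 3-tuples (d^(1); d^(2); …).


Barcode: M ≅ I[1,1]^2, I[1,2], I[3,3]^4. HN layers by μ_θ (2 steps, strictly decreasing):
  μ^(1)=7; μ^(2)=-1

((0, 1, 0); (3, 0, 4))


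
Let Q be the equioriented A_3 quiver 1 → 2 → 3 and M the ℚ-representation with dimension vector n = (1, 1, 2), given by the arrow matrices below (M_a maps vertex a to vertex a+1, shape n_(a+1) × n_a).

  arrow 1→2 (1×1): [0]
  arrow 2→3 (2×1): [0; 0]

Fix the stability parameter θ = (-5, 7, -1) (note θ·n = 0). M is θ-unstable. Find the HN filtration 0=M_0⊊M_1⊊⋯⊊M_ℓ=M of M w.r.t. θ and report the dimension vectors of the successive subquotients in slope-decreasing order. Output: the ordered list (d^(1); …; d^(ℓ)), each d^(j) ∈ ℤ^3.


Barcode: M ≅ I[1,1], I[2,2], I[3,3]^2. HN layers by μ_θ (3 steps, strictly decreasing):
  μ^(1)=7; μ^(2)=-1; μ^(3)=-5

((0, 1, 0); (0, 0, 2); (1, 0, 0))


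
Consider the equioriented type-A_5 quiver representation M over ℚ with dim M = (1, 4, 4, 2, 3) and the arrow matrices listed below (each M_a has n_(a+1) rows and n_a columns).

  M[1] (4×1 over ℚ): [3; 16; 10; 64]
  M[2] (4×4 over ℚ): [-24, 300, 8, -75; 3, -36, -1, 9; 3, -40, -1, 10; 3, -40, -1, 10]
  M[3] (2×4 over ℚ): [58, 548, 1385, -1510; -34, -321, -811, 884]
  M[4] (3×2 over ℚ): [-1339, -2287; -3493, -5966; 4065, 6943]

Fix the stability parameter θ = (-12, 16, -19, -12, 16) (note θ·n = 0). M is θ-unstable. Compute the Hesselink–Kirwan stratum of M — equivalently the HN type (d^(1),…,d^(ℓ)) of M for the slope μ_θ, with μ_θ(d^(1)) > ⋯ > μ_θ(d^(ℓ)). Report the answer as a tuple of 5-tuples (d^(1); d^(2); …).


Via rank(M_{q-1}∘⋯∘M_p): M ≅ I[1,5], I[2,2]^2, I[2,5], I[3,3]^2, I[5,5].
μ_θ-semistable layers: μ^(1)=16; μ^(2)=-5; μ^(3)=-12; μ^(4)=-19

((0, 2, 0, 0, 3); (0, 2, 2, 2, 0); (1, 0, 0, 0, 0); (0, 0, 2, 0, 0))


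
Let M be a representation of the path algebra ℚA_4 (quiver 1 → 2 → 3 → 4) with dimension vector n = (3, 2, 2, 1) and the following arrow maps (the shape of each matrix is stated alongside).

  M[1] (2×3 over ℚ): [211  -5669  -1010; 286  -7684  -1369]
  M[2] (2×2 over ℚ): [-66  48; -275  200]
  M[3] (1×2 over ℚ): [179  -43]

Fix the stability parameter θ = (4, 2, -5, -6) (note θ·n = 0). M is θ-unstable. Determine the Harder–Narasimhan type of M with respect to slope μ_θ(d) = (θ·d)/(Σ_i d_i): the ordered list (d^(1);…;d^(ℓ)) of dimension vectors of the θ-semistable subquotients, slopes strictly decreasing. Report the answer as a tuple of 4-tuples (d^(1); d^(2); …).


Barcode: M ≅ I[1,1], I[1,2], I[1,4], I[3,3]. HN layers by μ_θ (4 steps, strictly decreasing):
  μ^(1)=4; μ^(2)=3; μ^(3)=-5/4; μ^(4)=-5

((1, 0, 0, 0); (1, 1, 0, 0); (1, 1, 1, 1); (0, 0, 1, 0))


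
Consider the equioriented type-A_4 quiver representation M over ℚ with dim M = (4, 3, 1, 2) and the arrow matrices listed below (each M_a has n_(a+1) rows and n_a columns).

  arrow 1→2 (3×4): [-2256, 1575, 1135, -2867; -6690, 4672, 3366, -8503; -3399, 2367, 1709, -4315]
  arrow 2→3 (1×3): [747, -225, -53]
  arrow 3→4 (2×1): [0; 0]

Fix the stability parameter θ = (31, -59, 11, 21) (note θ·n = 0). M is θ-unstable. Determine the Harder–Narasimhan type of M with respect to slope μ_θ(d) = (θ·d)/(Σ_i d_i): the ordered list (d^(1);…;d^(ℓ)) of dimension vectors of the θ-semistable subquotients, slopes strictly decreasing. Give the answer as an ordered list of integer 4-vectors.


Via rank(M_{q-1}∘⋯∘M_p): M ≅ I[1,1], I[1,2]^2, I[1,3], I[4,4]^2.
μ_θ-semistable layers: μ^(1)=31; μ^(2)=21; μ^(3)=11; μ^(4)=-14

((1, 0, 0, 0); (0, 0, 0, 2); (0, 0, 1, 0); (3, 3, 0, 0))


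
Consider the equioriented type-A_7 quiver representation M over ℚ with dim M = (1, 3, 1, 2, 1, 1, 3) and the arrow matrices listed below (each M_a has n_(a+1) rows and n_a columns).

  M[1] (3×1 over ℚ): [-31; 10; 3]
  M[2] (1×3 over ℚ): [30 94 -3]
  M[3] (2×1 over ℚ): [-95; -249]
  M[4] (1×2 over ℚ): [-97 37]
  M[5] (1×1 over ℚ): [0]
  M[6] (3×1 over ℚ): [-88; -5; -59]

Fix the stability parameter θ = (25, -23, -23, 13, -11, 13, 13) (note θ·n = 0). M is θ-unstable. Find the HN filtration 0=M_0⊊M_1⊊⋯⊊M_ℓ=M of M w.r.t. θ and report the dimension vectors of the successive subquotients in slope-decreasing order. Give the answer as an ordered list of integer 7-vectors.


Barcode: M ≅ I[1,5], I[2,2]^2, I[4,4], I[6,7], I[7,7]^2. HN layers by μ_θ (4 steps, strictly decreasing):
  μ^(1)=13; μ^(2)=1; μ^(3)=-7; μ^(4)=-23

((0, 0, 0, 1, 0, 1, 3); (0, 0, 0, 1, 1, 0, 0); (1, 1, 1, 0, 0, 0, 0); (0, 2, 0, 0, 0, 0, 0))


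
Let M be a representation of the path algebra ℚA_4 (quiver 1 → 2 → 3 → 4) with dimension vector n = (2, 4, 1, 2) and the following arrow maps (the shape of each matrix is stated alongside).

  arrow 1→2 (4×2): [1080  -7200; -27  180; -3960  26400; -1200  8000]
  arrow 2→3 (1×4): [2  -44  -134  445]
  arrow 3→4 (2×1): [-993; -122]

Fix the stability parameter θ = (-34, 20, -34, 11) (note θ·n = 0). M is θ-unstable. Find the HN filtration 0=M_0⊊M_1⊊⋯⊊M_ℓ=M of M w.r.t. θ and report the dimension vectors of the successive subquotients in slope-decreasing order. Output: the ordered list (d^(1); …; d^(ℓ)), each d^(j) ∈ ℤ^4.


Barcode: M ≅ I[1,1], I[1,4], I[2,2]^3, I[4,4]. HN layers by μ_θ (4 steps, strictly decreasing):
  μ^(1)=20; μ^(2)=11; μ^(3)=-7; μ^(4)=-34

((0, 3, 0, 0); (0, 0, 0, 2); (0, 1, 1, 0); (2, 0, 0, 0))


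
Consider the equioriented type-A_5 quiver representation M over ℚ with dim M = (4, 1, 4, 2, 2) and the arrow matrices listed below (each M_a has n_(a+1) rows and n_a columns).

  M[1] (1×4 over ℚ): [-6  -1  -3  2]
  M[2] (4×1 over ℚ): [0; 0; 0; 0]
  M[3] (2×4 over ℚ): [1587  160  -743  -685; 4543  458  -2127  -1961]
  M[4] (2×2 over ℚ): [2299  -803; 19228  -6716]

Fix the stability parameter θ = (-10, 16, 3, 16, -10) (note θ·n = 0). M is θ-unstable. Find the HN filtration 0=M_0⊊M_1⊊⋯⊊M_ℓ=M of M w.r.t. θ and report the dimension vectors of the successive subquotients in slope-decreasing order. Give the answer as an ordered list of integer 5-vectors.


Barcode: M ≅ I[1,1]^3, I[1,2], I[3,3]^2, I[3,4], I[3,5], I[5,5]. HN layers by μ_θ (3 steps, strictly decreasing):
  μ^(1)=16; μ^(2)=3; μ^(3)=-10

((0, 1, 0, 1, 0); (0, 0, 4, 1, 1); (4, 0, 0, 0, 1))


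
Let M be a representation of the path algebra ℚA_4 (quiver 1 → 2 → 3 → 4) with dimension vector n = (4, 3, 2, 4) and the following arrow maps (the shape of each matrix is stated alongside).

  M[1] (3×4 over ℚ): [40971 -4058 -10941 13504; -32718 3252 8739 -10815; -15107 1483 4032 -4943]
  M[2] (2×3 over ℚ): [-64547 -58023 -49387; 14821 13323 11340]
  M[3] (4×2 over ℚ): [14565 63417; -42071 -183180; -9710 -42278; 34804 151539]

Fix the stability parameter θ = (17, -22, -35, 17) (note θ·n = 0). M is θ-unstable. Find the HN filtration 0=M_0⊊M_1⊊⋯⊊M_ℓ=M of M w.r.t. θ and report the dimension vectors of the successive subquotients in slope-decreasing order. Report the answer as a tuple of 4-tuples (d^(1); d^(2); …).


Barcode: M ≅ I[1,1], I[1,2], I[1,4]^2, I[4,4]^2. HN layers by μ_θ (3 steps, strictly decreasing):
  μ^(1)=17; μ^(2)=-5/2; μ^(3)=-40/3

((1, 0, 0, 4); (1, 1, 0, 0); (2, 2, 2, 0))


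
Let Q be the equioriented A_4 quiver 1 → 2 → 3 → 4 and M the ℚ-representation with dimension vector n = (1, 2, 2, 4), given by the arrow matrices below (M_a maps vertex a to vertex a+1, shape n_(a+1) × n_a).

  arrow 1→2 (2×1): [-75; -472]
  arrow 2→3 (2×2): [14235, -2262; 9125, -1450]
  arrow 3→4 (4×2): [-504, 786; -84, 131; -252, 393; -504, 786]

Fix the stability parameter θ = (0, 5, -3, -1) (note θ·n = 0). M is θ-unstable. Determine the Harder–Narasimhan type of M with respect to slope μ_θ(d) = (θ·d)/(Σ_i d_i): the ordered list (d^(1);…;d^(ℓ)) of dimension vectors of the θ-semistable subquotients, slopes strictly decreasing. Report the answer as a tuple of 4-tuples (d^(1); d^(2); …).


Barcode: M ≅ I[1,4], I[2,2], I[3,3], I[4,4]^3. HN layers by μ_θ (5 steps, strictly decreasing):
  μ^(1)=5; μ^(2)=1/3; μ^(3)=0; μ^(4)=-1; μ^(5)=-3

((0, 1, 0, 0); (0, 1, 1, 1); (1, 0, 0, 0); (0, 0, 0, 3); (0, 0, 1, 0))


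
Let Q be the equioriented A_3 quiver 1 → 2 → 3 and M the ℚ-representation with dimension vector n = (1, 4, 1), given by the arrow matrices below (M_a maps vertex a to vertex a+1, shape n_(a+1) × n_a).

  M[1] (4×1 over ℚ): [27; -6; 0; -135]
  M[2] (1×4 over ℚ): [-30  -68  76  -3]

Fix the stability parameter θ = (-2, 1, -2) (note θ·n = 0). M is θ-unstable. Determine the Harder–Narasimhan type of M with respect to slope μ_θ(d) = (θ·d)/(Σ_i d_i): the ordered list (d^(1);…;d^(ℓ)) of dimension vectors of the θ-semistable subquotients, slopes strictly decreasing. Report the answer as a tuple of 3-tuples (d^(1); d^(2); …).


Interval decomposition of M: I[1,3], I[2,2]^3.
HN type (ℓ=3): μ^(1)=1; μ^(2)=-1/2; μ^(3)=-2

((0, 3, 0); (0, 1, 1); (1, 0, 0))


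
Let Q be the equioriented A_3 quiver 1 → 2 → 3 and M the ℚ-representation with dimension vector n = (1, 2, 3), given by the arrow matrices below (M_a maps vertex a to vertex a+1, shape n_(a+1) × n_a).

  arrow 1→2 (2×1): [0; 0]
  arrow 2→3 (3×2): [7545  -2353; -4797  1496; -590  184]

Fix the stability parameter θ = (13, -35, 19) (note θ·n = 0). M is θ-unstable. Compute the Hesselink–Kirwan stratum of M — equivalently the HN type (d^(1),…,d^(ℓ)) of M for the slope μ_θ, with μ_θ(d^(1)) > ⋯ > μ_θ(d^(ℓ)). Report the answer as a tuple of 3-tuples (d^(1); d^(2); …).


Barcode: M ≅ I[1,1], I[2,3]^2, I[3,3]. HN layers by μ_θ (3 steps, strictly decreasing):
  μ^(1)=19; μ^(2)=13; μ^(3)=-35

((0, 0, 3); (1, 0, 0); (0, 2, 0))


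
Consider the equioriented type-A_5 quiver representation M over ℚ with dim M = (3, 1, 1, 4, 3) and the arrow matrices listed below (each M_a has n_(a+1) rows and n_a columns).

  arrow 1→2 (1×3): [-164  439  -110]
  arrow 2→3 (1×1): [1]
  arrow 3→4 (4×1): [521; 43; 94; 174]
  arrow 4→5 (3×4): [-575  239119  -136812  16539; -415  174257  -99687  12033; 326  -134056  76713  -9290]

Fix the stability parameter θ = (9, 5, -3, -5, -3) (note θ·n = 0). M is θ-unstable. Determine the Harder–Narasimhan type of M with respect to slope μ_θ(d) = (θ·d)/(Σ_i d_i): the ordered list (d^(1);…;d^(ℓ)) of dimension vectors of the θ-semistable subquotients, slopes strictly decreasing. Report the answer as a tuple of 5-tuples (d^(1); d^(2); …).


Barcode: M ≅ I[1,1]^2, I[1,4], I[4,5]^3. HN layers by μ_θ (4 steps, strictly decreasing):
  μ^(1)=9; μ^(2)=3/2; μ^(3)=-3; μ^(4)=-5

((2, 0, 0, 0, 0); (1, 1, 1, 1, 0); (0, 0, 0, 0, 3); (0, 0, 0, 3, 0))


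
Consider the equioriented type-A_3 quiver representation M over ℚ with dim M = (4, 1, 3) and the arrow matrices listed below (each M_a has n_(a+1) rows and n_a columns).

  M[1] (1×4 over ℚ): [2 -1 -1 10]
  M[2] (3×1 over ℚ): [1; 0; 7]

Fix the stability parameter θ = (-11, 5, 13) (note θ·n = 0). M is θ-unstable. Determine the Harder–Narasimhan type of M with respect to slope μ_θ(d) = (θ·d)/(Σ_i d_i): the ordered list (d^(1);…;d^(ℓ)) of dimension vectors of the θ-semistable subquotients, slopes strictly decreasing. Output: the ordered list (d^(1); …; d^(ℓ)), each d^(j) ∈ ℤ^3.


Interval decomposition of M: I[1,1]^3, I[1,3], I[3,3]^2.
HN type (ℓ=3): μ^(1)=13; μ^(2)=5; μ^(3)=-11

((0, 0, 3); (0, 1, 0); (4, 0, 0))


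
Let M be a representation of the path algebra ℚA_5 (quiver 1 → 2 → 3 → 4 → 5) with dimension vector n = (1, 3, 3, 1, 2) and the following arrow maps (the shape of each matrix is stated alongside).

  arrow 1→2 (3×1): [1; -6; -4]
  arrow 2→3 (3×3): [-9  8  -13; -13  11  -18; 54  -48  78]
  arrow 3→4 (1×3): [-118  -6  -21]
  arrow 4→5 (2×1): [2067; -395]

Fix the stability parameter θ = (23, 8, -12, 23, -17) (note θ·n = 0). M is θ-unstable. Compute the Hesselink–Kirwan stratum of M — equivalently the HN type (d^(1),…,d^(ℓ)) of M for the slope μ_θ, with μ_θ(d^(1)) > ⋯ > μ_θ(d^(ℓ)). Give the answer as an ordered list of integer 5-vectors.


Barcode: M ≅ I[1,5], I[2,2], I[2,3], I[3,3], I[5,5]. HN layers by μ_θ (5 steps, strictly decreasing):
  μ^(1)=8; μ^(2)=5; μ^(3)=-2; μ^(4)=-12; μ^(5)=-17

((0, 1, 0, 0, 0); (1, 1, 1, 1, 1); (0, 1, 1, 0, 0); (0, 0, 1, 0, 0); (0, 0, 0, 0, 1))


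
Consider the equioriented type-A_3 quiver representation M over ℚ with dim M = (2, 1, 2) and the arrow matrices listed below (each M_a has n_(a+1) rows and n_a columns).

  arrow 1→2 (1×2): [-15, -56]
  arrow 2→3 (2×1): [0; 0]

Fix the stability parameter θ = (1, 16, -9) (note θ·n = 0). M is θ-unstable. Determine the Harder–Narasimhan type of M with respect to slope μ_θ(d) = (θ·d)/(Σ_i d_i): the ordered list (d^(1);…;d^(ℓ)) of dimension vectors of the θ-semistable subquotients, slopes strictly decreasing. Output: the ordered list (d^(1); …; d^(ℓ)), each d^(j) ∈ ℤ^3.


Barcode: M ≅ I[1,1], I[1,2], I[3,3]^2. HN layers by μ_θ (3 steps, strictly decreasing):
  μ^(1)=16; μ^(2)=1; μ^(3)=-9

((0, 1, 0); (2, 0, 0); (0, 0, 2))


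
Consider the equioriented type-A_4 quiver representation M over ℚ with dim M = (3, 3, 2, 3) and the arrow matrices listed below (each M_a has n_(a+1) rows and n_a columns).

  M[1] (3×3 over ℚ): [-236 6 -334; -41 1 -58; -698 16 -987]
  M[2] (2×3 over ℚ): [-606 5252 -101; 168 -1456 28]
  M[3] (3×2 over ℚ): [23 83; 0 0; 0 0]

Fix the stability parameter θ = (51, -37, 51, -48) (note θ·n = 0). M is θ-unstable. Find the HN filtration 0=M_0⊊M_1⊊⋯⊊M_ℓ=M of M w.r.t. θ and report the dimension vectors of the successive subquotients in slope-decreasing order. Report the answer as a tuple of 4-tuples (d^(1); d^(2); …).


Via rank(M_{q-1}∘⋯∘M_p): M ≅ I[1,2]^2, I[1,4], I[3,3], I[4,4]^2.
μ_θ-semistable layers: μ^(1)=51; μ^(2)=7; μ^(3)=17/4; μ^(4)=-48

((0, 0, 1, 0); (2, 2, 0, 0); (1, 1, 1, 1); (0, 0, 0, 2))


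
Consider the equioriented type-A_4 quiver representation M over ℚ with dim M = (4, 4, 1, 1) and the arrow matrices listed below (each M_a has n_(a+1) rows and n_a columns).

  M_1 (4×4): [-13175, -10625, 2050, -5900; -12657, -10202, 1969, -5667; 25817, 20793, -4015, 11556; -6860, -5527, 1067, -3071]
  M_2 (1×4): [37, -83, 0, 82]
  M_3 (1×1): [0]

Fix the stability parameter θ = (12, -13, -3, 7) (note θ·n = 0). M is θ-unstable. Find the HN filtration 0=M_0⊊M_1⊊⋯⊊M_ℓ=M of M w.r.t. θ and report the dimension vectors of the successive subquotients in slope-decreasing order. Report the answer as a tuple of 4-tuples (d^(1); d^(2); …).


Interval decomposition of M: I[1,1], I[1,2]^2, I[1,3], I[2,2], I[4,4].
HN type (ℓ=5): μ^(1)=12; μ^(2)=7; μ^(3)=-1/2; μ^(4)=-4/3; μ^(5)=-13

((1, 0, 0, 0); (0, 0, 0, 1); (2, 2, 0, 0); (1, 1, 1, 0); (0, 1, 0, 0))


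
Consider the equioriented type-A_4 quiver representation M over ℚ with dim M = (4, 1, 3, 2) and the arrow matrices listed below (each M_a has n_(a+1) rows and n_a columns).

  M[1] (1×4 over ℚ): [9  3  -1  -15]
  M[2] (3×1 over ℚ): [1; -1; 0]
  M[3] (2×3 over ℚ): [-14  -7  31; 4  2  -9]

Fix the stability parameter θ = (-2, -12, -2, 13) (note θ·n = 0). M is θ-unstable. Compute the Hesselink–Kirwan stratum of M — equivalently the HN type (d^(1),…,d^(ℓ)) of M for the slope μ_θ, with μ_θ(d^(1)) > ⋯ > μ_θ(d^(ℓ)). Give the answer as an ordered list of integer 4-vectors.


Barcode: M ≅ I[1,1]^3, I[1,4], I[3,3], I[3,4]. HN layers by μ_θ (3 steps, strictly decreasing):
  μ^(1)=13; μ^(2)=-2; μ^(3)=-7

((0, 0, 0, 2); (3, 0, 3, 0); (1, 1, 0, 0))


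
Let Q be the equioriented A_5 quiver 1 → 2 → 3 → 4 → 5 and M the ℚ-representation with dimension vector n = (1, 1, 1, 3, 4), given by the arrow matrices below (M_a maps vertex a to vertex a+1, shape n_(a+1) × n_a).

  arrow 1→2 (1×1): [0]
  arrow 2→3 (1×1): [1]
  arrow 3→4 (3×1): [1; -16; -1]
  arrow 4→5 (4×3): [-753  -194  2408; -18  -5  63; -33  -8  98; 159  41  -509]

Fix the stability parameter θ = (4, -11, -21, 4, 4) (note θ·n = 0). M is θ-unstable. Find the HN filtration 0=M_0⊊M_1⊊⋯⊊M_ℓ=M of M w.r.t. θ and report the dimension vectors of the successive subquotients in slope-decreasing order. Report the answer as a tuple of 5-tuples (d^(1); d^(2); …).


Barcode: M ≅ I[1,1], I[2,5], I[4,4], I[4,5], I[5,5]^2. HN layers by μ_θ (2 steps, strictly decreasing):
  μ^(1)=4; μ^(2)=-16

((1, 0, 0, 3, 4); (0, 1, 1, 0, 0))
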